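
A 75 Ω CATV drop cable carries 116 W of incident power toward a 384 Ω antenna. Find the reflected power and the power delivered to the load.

P_reflected ≈ 52.6 W; P_delivered ≈ 63.4 W

Γ = (384 − 75)/(384 + 75) = 0.673
|Γ|² = 0.453
P_refl = |Γ|²·P_inc = 52.6 W, P_del = (1 − |Γ|²)·P_inc = 63.4 W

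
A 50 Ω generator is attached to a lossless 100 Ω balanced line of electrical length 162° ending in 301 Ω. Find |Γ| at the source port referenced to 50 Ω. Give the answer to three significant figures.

|Γ| ≈ 0.698

tan(βl) = -0.325
Z_in = Z_0·(Z_L + jZ_0·tanβl)/(Z_0 + jZ_L·tanβl) = 170 + j134 Ω
Γ_s = (Z_in − Z_s)/(Z_in + Z_s) = (120 + j134)/(220 + j134), |Γ_s| = 0.698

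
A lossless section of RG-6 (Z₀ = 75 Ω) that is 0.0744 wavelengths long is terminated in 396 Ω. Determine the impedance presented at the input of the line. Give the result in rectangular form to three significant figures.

Z_in ≈ 61.3 − j126 Ω

βl = 2π × 0.0744 = 26.8°
tan(βl) = tan(26.8°) = 0.505
Z_in = Z_0·(Z_L + jZ_0·tanβl)/(Z_0 + jZ_L·tanβl)
     = 75·(396 + j37.9)/(75 + j200)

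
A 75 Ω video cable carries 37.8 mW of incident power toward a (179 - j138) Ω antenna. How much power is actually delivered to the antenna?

P_delivered ≈ 24.3 mW

|Γ| = |(104 − j138)/(254 − j138)| = 0.598
|Γ|² = 0.357
P_refl = |Γ|²·P_inc = 13.5 mW, P_del = (1 − |Γ|²)·P_inc = 24.3 mW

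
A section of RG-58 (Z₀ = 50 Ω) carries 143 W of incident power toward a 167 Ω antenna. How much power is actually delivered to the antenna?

P_delivered ≈ 101 W

Γ = (167 − 50)/(167 + 50) = 0.539
|Γ|² = 0.291
P_refl = |Γ|²·P_inc = 41.6 W, P_del = (1 − |Γ|²)·P_inc = 101 W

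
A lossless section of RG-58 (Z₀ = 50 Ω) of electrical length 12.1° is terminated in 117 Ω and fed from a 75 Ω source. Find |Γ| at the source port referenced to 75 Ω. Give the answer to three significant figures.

tan(βl) = 0.214
Z_in = Z_0·(Z_L + jZ_0·tanβl)/(Z_0 + jZ_L·tanβl) = 97.8 − j38.3 Ω
Γ_s = (Z_in − Z_s)/(Z_in + Z_s) = (22.8 − j38.3)/(173 − j38.3), |Γ_s| = 0.252

|Γ| ≈ 0.252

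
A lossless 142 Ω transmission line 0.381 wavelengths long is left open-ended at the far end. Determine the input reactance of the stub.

X_in ≈ 153 Ω (inductive)

βl = 2π × 0.381 = 137°
tan(βl) = -0.927
For an open-ended stub, Z_in = −jZ_0·cot(βl) = −jZ_0/tan(βl)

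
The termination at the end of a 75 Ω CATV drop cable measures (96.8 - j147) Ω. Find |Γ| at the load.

|Γ| ≈ 0.657

Γ = (Z_L − Z_0)/(Z_L + Z_0) = (21.8 − j147)/(171.8 − j147)
|Γ| = 149/226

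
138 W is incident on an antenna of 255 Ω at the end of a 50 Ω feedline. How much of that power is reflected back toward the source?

Γ = (255 − 50)/(255 + 50) = 0.672
|Γ|² = 0.452
P_refl = |Γ|²·P_inc = 62.3 W, P_del = (1 − |Γ|²)·P_inc = 75.7 W

P_reflected ≈ 62.3 W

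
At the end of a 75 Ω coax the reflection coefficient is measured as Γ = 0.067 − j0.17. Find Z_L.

Z_L = Z_0·(1 + Γ)/(1 − Γ) = 75·(1.07 − j0.17)/(0.933 + j0.17)

Z_L ≈ 80.6 − j28.4 Ω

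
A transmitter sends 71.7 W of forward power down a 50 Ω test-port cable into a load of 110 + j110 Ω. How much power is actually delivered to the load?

|Γ| = |(60 + j110)/(160 + j110)| = 0.645
|Γ|² = 0.416
P_refl = |Γ|²·P_inc = 29.9 W, P_del = (1 − |Γ|²)·P_inc = 41.8 W

P_delivered ≈ 41.8 W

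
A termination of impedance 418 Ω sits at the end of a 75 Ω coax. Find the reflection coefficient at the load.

Γ = 0.696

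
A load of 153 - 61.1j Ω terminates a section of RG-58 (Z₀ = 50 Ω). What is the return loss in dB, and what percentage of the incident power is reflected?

Γ = (103 − j61.1)/(203 − j61.1), |Γ| = 0.565
RL = −20·log₁₀(0.565) = 4.96 dB
P_refl/P_inc = |Γ|² = 0.319

RL ≈ 4.96 dB; 31.9% of incident power reflected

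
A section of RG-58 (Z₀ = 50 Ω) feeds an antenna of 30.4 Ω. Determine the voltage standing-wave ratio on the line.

VSWR ≈ 1.64

Γ = (30.4 − 50)/(30.4 + 50) = -0.244
VSWR = (1 + 0.244)/(1 − 0.244)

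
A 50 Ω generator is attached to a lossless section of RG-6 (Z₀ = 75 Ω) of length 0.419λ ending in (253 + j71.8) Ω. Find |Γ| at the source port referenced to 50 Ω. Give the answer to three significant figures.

βl = 2π × 0.419 = 151°
tan(βl) = -0.558
Z_in = Z_0·(Z_L + jZ_0·tanβl)/(Z_0 + jZ_L·tanβl) = 56.3 + j88.6 Ω
Γ_s = (Z_in − Z_s)/(Z_in + Z_s) = (6.27 + j88.6)/(106 + j88.6), |Γ_s| = 0.642

|Γ| ≈ 0.642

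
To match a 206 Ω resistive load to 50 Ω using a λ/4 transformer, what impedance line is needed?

Z_qwt ≈ 101 Ω

Z_qwt = √(Z_0·R_L) = √(50 × 206) = √10300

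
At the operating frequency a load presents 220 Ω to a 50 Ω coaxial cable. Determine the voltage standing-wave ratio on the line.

Γ = (220 − 50)/(220 + 50) = 0.63
VSWR = (1 + 0.63)/(1 − 0.63)

VSWR ≈ 4.4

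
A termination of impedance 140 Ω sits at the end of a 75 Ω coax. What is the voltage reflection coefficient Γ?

Γ = (Z_L − Z_0)/(Z_L + Z_0) = (140 − 75)/(140 + 75) = 65/215

Γ = 0.302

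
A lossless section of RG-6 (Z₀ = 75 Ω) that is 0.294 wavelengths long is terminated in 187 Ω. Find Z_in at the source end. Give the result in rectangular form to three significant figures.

βl = 2π × 0.294 = 106°
tan(βl) = tan(106°) = -3.52
Z_in = Z_0·(Z_L + jZ_0·tanβl)/(Z_0 + jZ_L·tanβl)
     = 75·(187 − j264)/(75 − j659)

Z_in ≈ 32.1 + j17.6 Ω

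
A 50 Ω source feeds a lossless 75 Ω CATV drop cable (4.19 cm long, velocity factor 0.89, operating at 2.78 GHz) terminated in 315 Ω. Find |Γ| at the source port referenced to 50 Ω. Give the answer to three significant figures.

λ = v/f = 0.89·c / 2.78 GHz = 0.096 m
βl = 2π·l/λ = 2π × 0.436 = 157°
tan(βl) = -0.423
Z_in = Z_0·(Z_L + jZ_0·tanβl)/(Z_0 + jZ_L·tanβl) = 89.3 + j127 Ω
Γ_s = (Z_in − Z_s)/(Z_in + Z_s) = (39.3 + j127)/(139 + j127), |Γ_s| = 0.705

|Γ| ≈ 0.705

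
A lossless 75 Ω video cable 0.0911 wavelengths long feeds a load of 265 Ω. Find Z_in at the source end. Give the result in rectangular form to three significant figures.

βl = 2π × 0.0911 = 32.8°
tan(βl) = tan(32.8°) = 0.644
Z_in = Z_0·(Z_L + jZ_0·tanβl)/(Z_0 + jZ_L·tanβl)
     = 75·(265 + j48.3)/(75 + j171)

Z_in ≈ 60.6 − j89.8 Ω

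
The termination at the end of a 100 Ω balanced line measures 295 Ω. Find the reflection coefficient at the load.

Γ = (Z_L − Z_0)/(Z_L + Z_0) = (295 − 100)/(295 + 100) = 195/395

Γ = 0.494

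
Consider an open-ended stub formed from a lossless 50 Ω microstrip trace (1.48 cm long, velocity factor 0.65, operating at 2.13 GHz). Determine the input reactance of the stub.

X_in ≈ -31 Ω (capacitive)

λ = v/f = 0.65·c / 2.13 GHz = 0.0915 m
βl = 2π·l/λ = 2π × 0.162 = 58.2°
tan(βl) = 1.61
For an open-ended stub, Z_in = −jZ_0·cot(βl) = −jZ_0/tan(βl)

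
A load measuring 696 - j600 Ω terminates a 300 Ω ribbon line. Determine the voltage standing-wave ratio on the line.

VSWR ≈ 4.24

Γ = (Z_L − Z_0)/(Z_L + Z_0) = (396 − j600)/(996 − j600)
|Γ| = 719/1160 = 0.618
VSWR = (1 + |Γ|)/(1 − |Γ|) = 1.62/0.382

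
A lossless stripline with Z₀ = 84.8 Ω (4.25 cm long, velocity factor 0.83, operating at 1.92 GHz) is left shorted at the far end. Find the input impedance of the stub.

λ = v/f = 0.83·c / 1.92 GHz = 0.13 m
βl = 2π·l/λ = 2π × 0.328 = 118°
tan(βl) = -1.88
For a shorted stub, Z_in = jZ_0·tan(βl)

Z_in ≈ −j160 Ω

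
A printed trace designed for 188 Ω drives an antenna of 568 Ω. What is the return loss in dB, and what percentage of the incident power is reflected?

RL ≈ 5.97 dB; 25.3% of incident power reflected

Γ = (568 − 188)/(568 + 188) = 0.503
RL = −20·log₁₀(0.503) = 5.97 dB
P_refl/P_inc = |Γ|² = 0.253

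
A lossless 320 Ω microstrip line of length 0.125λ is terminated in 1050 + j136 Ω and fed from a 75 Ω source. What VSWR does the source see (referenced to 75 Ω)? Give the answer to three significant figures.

VSWR ≈ 8.6

βl = 2π × 0.125 = 45°
tan(βl) = 1
Z_in = Z_0·(Z_L + jZ_0·tanβl)/(Z_0 + jZ_L·tanβl) = 189 − j287 Ω
Γ_s = (Z_in − Z_s)/(Z_in + Z_s) = (114 − j287)/(264 − j287), |Γ_s| = 0.792
VSWR = (1 + |Γ_s|)/(1 − |Γ_s|)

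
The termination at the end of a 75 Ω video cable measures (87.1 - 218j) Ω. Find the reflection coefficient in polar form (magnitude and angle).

Γ ≈ 0.804 ∠ -33.5°

Γ = (Z_L − Z_0)/(Z_L + Z_0) = (12.1 − j218)/(162.1 − j218)
|Γ| = 218/272 = 0.804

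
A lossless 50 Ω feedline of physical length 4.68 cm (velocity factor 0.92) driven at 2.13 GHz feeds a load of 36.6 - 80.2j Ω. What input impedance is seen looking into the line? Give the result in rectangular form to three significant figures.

λ = v/f = 0.92·c / 2.13 GHz = 0.13 m
βl = 2π·l/λ = 2π × 0.361 = 130°
tan(βl) = tan(130°) = -1.19
Z_in = Z_0·(Z_L + jZ_0·tanβl)/(Z_0 + jZ_L·tanβl)
     = 50·(36.6 − j140)/(-45.5 − j43.6)

Z_in ≈ 55.7 + j100 Ω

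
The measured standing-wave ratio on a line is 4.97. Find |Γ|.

|Γ| ≈ 0.665

|Γ| = (S − 1)/(S + 1) = (4.97 − 1)/(4.97 + 1) = 3.97/5.97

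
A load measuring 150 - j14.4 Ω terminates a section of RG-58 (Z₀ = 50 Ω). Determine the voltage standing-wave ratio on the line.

VSWR ≈ 3.03

Γ = (Z_L − Z_0)/(Z_L + Z_0) = (100 − j14.4)/(200 − j14.4)
|Γ| = 101/201 = 0.504
VSWR = (1 + |Γ|)/(1 − |Γ|) = 1.5/0.496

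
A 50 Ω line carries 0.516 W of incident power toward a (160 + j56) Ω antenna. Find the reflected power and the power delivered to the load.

P_reflected ≈ 0.166 W; P_delivered ≈ 0.35 W

|Γ| = |(110 + j56)/(210 + j56)| = 0.568
|Γ|² = 0.323
P_refl = |Γ|²·P_inc = 0.166 W, P_del = (1 − |Γ|²)·P_inc = 0.35 W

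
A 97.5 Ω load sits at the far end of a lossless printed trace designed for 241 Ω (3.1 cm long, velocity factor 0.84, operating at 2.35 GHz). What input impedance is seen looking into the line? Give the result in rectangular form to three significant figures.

λ = v/f = 0.84·c / 2.35 GHz = 0.107 m
βl = 2π·l/λ = 2π × 0.289 = 104°
tan(βl) = tan(104°) = -3.99
Z_in = Z_0·(Z_L + jZ_0·tanβl)/(Z_0 + jZ_L·tanβl)
     = 241·(97.5 − j961)/(241 − j389)

Z_in ≈ 458 − j223 Ω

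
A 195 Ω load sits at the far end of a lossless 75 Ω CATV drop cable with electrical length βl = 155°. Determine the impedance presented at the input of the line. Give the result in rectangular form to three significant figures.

tan(βl) = tan(155°) = -0.466
Z_in = Z_0·(Z_L + jZ_0·tanβl)/(Z_0 + jZ_L·tanβl)
     = 75·(195 − j35)/(75 − j90.9)

Z_in ≈ 96.1 + j81.6 Ω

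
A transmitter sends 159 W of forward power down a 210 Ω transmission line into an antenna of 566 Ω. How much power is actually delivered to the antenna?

P_delivered ≈ 126 W

Γ = (566 − 210)/(566 + 210) = 0.459
|Γ|² = 0.21
P_refl = |Γ|²·P_inc = 33.5 W, P_del = (1 − |Γ|²)·P_inc = 126 W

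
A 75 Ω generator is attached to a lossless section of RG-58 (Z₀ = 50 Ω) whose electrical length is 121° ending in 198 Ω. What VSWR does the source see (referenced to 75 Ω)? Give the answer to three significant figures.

tan(βl) = -1.66
Z_in = Z_0·(Z_L + jZ_0·tanβl)/(Z_0 + jZ_L·tanβl) = 16.8 + j27.5 Ω
Γ_s = (Z_in − Z_s)/(Z_in + Z_s) = (-58.2 + j27.5)/(91.8 + j27.5), |Γ_s| = 0.672
VSWR = (1 + |Γ_s|)/(1 − |Γ_s|)

VSWR ≈ 5.09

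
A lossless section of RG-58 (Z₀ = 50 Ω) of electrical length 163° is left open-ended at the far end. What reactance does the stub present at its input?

X_in ≈ 164 Ω (inductive)

tan(βl) = -0.306
For an open-ended stub, Z_in = −jZ_0·cot(βl) = −jZ_0/tan(βl)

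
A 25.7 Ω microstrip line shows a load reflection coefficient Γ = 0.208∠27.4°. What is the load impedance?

Z_L = Z_0·(1 + Γ)/(1 − Γ) = 25.7·(1.18 + j0.0957)/(0.815 − j0.0957)

Z_L ≈ 36.5 + j7.3 Ω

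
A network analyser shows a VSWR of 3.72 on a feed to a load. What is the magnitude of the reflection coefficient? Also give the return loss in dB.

|Γ| ≈ 0.576; return loss ≈ 4.79 dB

|Γ| = (S − 1)/(S + 1) = (3.72 − 1)/(3.72 + 1) = 2.72/4.72
RL = −20·log₁₀|Γ| = −20·log₁₀(0.576)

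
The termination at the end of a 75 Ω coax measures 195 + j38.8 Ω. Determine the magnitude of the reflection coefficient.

Γ = (Z_L − Z_0)/(Z_L + Z_0) = (120 + j38.8)/(270 + j38.8)
|Γ| = 126/273

|Γ| ≈ 0.462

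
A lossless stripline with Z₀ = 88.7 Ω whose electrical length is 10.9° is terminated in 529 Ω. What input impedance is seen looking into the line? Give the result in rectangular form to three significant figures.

tan(βl) = tan(10.9°) = 0.193
Z_in = Z_0·(Z_L + jZ_0·tanβl)/(Z_0 + jZ_L·tanβl)
     = 88.7·(529 + j17.1)/(88.7 + j102)

Z_in ≈ 237 − j255 Ω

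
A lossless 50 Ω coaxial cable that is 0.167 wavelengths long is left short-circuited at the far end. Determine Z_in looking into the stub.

βl = 2π × 0.167 = 60.1°
tan(βl) = 1.74
For a short-circuited stub, Z_in = jZ_0·tan(βl)

Z_in ≈ +j87 Ω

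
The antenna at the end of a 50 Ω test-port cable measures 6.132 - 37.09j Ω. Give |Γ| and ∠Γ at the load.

Γ = (Z_L − Z_0)/(Z_L + Z_0) = (-43.87 − j37.09)/(56.13 − j37.09)
|Γ| = 57.4/67.3 = 0.854

Γ ≈ 0.854 ∠ -106°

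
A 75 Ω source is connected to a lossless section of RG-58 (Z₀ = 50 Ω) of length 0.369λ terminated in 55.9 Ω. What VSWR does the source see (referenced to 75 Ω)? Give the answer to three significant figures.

VSWR ≈ 1.54

βl = 2π × 0.369 = 133°
tan(βl) = -1.08
Z_in = Z_0·(Z_L + jZ_0·tanβl)/(Z_0 + jZ_L·tanβl) = 49.3 + j5.49 Ω
Γ_s = (Z_in − Z_s)/(Z_in + Z_s) = (-25.7 + j5.49)/(124 + j5.49), |Γ_s| = 0.211
VSWR = (1 + |Γ_s|)/(1 − |Γ_s|)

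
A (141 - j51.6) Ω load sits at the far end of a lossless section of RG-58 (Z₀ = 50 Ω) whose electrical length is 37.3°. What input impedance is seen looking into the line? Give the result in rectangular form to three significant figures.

tan(βl) = tan(37.3°) = 0.762
Z_in = Z_0·(Z_L + jZ_0·tanβl)/(Z_0 + jZ_L·tanβl)
     = 50·(141 − j13.5)/(89.3 + j107)

Z_in ≈ 28.5 − j41.9 Ω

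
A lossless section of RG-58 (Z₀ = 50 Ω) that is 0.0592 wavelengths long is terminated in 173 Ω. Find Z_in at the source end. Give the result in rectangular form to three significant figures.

Z_in ≈ 70.6 − j75.8 Ω

βl = 2π × 0.0592 = 21.3°
tan(βl) = tan(21.3°) = 0.39
Z_in = Z_0·(Z_L + jZ_0·tanβl)/(Z_0 + jZ_L·tanβl)
     = 50·(173 + j19.5)/(50 + j67.5)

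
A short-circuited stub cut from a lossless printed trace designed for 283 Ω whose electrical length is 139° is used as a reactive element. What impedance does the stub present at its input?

tan(βl) = -0.869
For a short-circuited stub, Z_in = jZ_0·tan(βl)

Z_in ≈ −j246 Ω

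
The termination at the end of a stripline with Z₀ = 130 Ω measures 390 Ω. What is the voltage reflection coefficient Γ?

Γ = 0.5

Γ = (Z_L − Z_0)/(Z_L + Z_0) = (390 − 130)/(390 + 130) = 260/520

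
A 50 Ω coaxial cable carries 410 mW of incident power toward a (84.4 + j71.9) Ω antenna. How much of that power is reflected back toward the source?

|Γ| = |(34.4 + j71.9)/(134.4 + j71.9)| = 0.523
|Γ|² = 0.273
P_refl = |Γ|²·P_inc = 112 mW, P_del = (1 − |Γ|²)·P_inc = 298 mW

P_reflected ≈ 112 mW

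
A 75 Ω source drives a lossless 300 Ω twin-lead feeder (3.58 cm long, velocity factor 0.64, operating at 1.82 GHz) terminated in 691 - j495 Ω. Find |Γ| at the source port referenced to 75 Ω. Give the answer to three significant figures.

λ = v/f = 0.64·c / 1.82 GHz = 0.105 m
βl = 2π·l/λ = 2π × 0.339 = 122°
tan(βl) = -1.59
Z_in = Z_0·(Z_L + jZ_0·tanβl)/(Z_0 + jZ_L·tanβl) = 152 + j256 Ω
Γ_s = (Z_in − Z_s)/(Z_in + Z_s) = (76.9 + j256)/(227 + j256), |Γ_s| = 0.781

|Γ| ≈ 0.781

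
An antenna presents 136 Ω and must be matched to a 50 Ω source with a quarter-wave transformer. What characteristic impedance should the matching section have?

Z_qwt ≈ 82.5 Ω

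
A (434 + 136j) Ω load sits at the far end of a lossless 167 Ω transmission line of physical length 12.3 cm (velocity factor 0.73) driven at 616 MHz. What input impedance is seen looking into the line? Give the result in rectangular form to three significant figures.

λ = v/f = 0.73·c / 616 MHz = 0.356 m
βl = 2π·l/λ = 2π × 0.346 = 125°
tan(βl) = tan(125°) = -1.45
Z_in = Z_0·(Z_L + jZ_0·tanβl)/(Z_0 + jZ_L·tanβl)
     = 167·(434 − j107)/(365 − j630)

Z_in ≈ 71 + j73.9 Ω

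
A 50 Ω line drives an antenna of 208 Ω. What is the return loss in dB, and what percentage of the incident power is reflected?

Γ = (208 − 50)/(208 + 50) = 0.612
RL = −20·log₁₀(0.612) = 4.26 dB
P_refl/P_inc = |Γ|² = 0.375

RL ≈ 4.26 dB; 37.5% of incident power reflected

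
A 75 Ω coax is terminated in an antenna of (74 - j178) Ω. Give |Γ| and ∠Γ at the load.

Γ = (Z_L − Z_0)/(Z_L + Z_0) = (-1 − j178)/(149 − j178)
|Γ| = 178/232 = 0.767

Γ ≈ 0.767 ∠ -40.3°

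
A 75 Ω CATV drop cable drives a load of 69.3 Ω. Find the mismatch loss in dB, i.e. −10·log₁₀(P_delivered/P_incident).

Γ = (69.3 − 75)/(69.3 + 75) = -0.0395
|Γ|² = 0.00156, so P_del/P_inc = 1 − |Γ|² = 0.998
ML = −10·log₁₀(1 − |Γ|²)

mismatch loss ≈ 0.00678 dB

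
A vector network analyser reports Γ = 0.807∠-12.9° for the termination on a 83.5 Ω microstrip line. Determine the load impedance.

Z_L = Z_0·(1 + Γ)/(1 − Γ) = 83.5·(1.79 − j0.18)/(0.213 + j0.18)

Z_L ≈ 373 − j386 Ω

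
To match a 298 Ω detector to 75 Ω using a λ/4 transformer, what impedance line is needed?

Z_qwt ≈ 149 Ω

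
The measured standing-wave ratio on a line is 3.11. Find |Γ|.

|Γ| ≈ 0.513

|Γ| = (S − 1)/(S + 1) = (3.11 − 1)/(3.11 + 1) = 2.11/4.11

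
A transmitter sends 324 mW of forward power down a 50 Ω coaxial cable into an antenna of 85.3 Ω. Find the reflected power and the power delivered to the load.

P_reflected ≈ 22.1 mW; P_delivered ≈ 302 mW

Γ = (85.3 − 50)/(85.3 + 50) = 0.261
|Γ|² = 0.0681
P_refl = |Γ|²·P_inc = 22.1 mW, P_del = (1 − |Γ|²)·P_inc = 302 mW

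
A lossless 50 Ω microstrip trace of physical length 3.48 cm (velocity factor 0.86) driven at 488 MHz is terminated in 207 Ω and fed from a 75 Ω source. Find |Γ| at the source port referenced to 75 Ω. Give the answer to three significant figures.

λ = v/f = 0.86·c / 488 MHz = 0.529 m
βl = 2π·l/λ = 2π × 0.0658 = 23.7°
tan(βl) = 0.439
Z_in = Z_0·(Z_L + jZ_0·tanβl)/(Z_0 + jZ_L·tanβl) = 57.4 − j82.3 Ω
Γ_s = (Z_in − Z_s)/(Z_in + Z_s) = (-17.6 − j82.3)/(132 − j82.3), |Γ_s| = 0.54

|Γ| ≈ 0.54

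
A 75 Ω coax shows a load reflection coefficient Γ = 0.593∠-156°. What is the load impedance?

Z_L = Z_0·(1 + Γ)/(1 − Γ) = 75·(0.458 − j0.241)/(1.54 + j0.241)

Z_L ≈ 20 − j14.9 Ω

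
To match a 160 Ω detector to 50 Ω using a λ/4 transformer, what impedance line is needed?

Z_qwt ≈ 89.4 Ω

Z_qwt = √(Z_0·R_L) = √(50 × 160) = √8000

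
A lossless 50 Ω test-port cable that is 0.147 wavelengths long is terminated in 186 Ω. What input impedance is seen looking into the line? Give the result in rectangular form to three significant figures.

Z_in ≈ 20.3 − j33.7 Ω

βl = 2π × 0.147 = 52.9°
tan(βl) = tan(52.9°) = 1.32
Z_in = Z_0·(Z_L + jZ_0·tanβl)/(Z_0 + jZ_L·tanβl)
     = 50·(186 + j66.2)/(50 + j246)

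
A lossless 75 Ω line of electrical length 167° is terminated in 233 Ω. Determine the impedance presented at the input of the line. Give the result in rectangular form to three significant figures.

Z_in ≈ 162 + j98.9 Ω

tan(βl) = tan(167°) = -0.231
Z_in = Z_0·(Z_L + jZ_0·tanβl)/(Z_0 + jZ_L·tanβl)
     = 75·(233 − j17.3)/(75 − j53.8)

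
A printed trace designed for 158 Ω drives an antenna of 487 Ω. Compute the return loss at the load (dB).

Γ = (487 − 158)/(487 + 158) = 0.51
RL = −20·log₁₀|Γ| = −20·log₁₀(0.51)

RL ≈ 5.85 dB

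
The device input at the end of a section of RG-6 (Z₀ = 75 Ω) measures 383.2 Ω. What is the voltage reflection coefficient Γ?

Γ = (Z_L − Z_0)/(Z_L + Z_0) = (383.2 − 75)/(383.2 + 75) = 308.2/458.2

Γ = 0.673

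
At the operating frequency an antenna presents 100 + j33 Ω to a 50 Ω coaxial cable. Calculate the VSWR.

VSWR ≈ 2.28

Γ = (Z_L − Z_0)/(Z_L + Z_0) = (50 + j33)/(150 + j33)
|Γ| = 59.9/154 = 0.39
VSWR = (1 + |Γ|)/(1 − |Γ|) = 1.39/0.61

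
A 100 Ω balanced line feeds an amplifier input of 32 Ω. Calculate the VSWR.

VSWR ≈ 3.12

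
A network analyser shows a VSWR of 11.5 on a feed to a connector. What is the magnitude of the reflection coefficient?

|Γ| = (S − 1)/(S + 1) = (11.5 − 1)/(11.5 + 1) = 10.5/12.5

|Γ| ≈ 0.84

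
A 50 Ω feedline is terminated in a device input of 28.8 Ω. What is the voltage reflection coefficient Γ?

Γ = (Z_L − Z_0)/(Z_L + Z_0) = (28.8 − 50)/(28.8 + 50) = -21.2/78.8

Γ = -0.269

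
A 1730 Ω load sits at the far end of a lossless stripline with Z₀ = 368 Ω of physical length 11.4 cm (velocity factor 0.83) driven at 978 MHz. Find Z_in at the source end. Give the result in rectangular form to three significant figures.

Z_in ≈ 542 + j742 Ω

λ = v/f = 0.83·c / 978 MHz = 0.255 m
βl = 2π·l/λ = 2π × 0.448 = 161°
tan(βl) = tan(161°) = -0.341
Z_in = Z_0·(Z_L + jZ_0·tanβl)/(Z_0 + jZ_L·tanβl)
     = 368·(1730 − j125)/(368 − j589)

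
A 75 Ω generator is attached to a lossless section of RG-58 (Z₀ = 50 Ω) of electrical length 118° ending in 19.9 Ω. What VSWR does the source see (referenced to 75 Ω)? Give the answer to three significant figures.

tan(βl) = -1.88
Z_in = Z_0·(Z_L + jZ_0·tanβl)/(Z_0 + jZ_L·tanβl) = 57.9 − j50.7 Ω
Γ_s = (Z_in − Z_s)/(Z_in + Z_s) = (-17.1 − j50.7)/(133 − j50.7), |Γ_s| = 0.376
VSWR = (1 + |Γ_s|)/(1 − |Γ_s|)

VSWR ≈ 2.21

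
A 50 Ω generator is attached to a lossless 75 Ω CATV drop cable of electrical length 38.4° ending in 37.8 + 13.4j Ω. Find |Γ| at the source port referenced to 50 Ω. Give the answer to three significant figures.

tan(βl) = 0.793
Z_in = Z_0·(Z_L + jZ_0·tanβl)/(Z_0 + jZ_L·tanβl) = 68.7 + j52.9 Ω
Γ_s = (Z_in − Z_s)/(Z_in + Z_s) = (18.7 + j52.9)/(119 + j52.9), |Γ_s| = 0.432

|Γ| ≈ 0.432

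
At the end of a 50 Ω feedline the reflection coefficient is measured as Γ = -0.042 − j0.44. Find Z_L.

Z_L ≈ 31.4 − j34.4 Ω

Z_L = Z_0·(1 + Γ)/(1 − Γ) = 50·(0.958 − j0.44)/(1.04 + j0.44)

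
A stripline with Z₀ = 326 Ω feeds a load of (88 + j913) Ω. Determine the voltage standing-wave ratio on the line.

Γ = (Z_L − Z_0)/(Z_L + Z_0) = (-238 + j913)/(414 + j913)
|Γ| = 944/1000 = 0.941
VSWR = (1 + |Γ|)/(1 − |Γ|) = 1.94/0.0588

VSWR ≈ 33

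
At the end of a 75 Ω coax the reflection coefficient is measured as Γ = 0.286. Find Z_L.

Z_L = Z_0·(1 + Γ)/(1 − Γ) = 75·(1.29)/(0.714)

Z_L ≈ 135 Ω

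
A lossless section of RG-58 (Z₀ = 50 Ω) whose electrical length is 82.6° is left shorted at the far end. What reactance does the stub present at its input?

X_in ≈ 385 Ω (inductive)

tan(βl) = 7.7
For a shorted stub, Z_in = jZ_0·tan(βl)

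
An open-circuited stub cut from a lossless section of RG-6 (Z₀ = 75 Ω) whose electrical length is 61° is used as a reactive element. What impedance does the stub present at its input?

tan(βl) = 1.8
For an open-circuited stub, Z_in = −jZ_0·cot(βl) = −jZ_0/tan(βl)

Z_in ≈ −j41.6 Ω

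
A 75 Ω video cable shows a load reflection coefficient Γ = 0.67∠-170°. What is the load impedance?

Z_L ≈ 14.9 − j6.3 Ω

Z_L = Z_0·(1 + Γ)/(1 − Γ) = 75·(0.34 − j0.116)/(1.66 + j0.116)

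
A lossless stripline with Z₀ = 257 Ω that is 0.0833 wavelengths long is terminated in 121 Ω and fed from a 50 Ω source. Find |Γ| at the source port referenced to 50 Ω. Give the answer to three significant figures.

βl = 2π × 0.0833 = 30°
tan(βl) = 0.577
Z_in = Z_0·(Z_L + jZ_0·tanβl)/(Z_0 + jZ_L·tanβl) = 150 + j107 Ω
Γ_s = (Z_in − Z_s)/(Z_in + Z_s) = (100 + j107)/(200 + j107), |Γ_s| = 0.647

|Γ| ≈ 0.647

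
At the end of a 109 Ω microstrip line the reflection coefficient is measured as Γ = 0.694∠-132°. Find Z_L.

Z_L = Z_0·(1 + Γ)/(1 − Γ) = 109·(0.536 − j0.516)/(1.46 + j0.516)

Z_L ≈ 23.4 − j46.6 Ω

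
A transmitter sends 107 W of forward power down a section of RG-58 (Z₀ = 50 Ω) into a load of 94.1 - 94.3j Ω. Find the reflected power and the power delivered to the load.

P_reflected ≈ 39.1 W; P_delivered ≈ 67.9 W

|Γ| = |(44.1 − j94.3)/(144.1 − j94.3)| = 0.604
|Γ|² = 0.365
P_refl = |Γ|²·P_inc = 39.1 W, P_del = (1 − |Γ|²)·P_inc = 67.9 W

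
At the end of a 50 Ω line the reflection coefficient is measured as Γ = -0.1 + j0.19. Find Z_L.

Z_L ≈ 38.3 + j15.2 Ω

Z_L = Z_0·(1 + Γ)/(1 − Γ) = 50·(0.9 + j0.19)/(1.1 − j0.19)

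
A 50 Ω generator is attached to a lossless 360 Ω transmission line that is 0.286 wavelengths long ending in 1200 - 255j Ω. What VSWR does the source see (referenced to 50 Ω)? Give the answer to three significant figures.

βl = 2π × 0.286 = 103°
tan(βl) = -4.35
Z_in = Z_0·(Z_L + jZ_0·tanβl)/(Z_0 + jZ_L·tanβl) = 111 + j98.8 Ω
Γ_s = (Z_in − Z_s)/(Z_in + Z_s) = (61.4 + j98.8)/(161 + j98.8), |Γ_s| = 0.615
VSWR = (1 + |Γ_s|)/(1 − |Γ_s|)

VSWR ≈ 4.19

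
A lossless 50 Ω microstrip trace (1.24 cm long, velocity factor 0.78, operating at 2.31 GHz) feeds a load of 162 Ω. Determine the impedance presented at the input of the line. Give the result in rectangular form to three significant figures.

λ = v/f = 0.78·c / 2.31 GHz = 0.101 m
βl = 2π·l/λ = 2π × 0.122 = 44.1°
tan(βl) = tan(44.1°) = 0.968
Z_in = Z_0·(Z_L + jZ_0·tanβl)/(Z_0 + jZ_L·tanβl)
     = 50·(162 + j48.4)/(50 + j157)

Z_in ≈ 29 − j42.4 Ω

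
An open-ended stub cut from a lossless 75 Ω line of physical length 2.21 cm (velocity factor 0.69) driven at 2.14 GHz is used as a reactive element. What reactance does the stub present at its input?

X_in ≈ -10.2 Ω (capacitive)

λ = v/f = 0.69·c / 2.14 GHz = 0.0967 m
βl = 2π·l/λ = 2π × 0.228 = 82.3°
tan(βl) = 7.35
For an open-ended stub, Z_in = −jZ_0·cot(βl) = −jZ_0/tan(βl)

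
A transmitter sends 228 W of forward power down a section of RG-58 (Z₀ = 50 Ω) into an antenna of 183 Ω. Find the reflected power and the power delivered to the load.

P_reflected ≈ 74.3 W; P_delivered ≈ 154 W

Γ = (183 − 50)/(183 + 50) = 0.571
|Γ|² = 0.326
P_refl = |Γ|²·P_inc = 74.3 W, P_del = (1 − |Γ|²)·P_inc = 154 W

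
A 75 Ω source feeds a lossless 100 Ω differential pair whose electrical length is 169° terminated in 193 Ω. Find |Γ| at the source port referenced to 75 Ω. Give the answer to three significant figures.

|Γ| ≈ 0.435

tan(βl) = -0.194
Z_in = Z_0·(Z_L + jZ_0·tanβl)/(Z_0 + jZ_L·tanβl) = 176 + j46.4 Ω
Γ_s = (Z_in − Z_s)/(Z_in + Z_s) = (101 + j46.4)/(251 + j46.4), |Γ_s| = 0.435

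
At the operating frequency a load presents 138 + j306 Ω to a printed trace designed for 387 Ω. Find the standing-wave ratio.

Γ = (Z_L − Z_0)/(Z_L + Z_0) = (-249 + j306)/(525 + j306)
|Γ| = 395/608 = 0.649
VSWR = (1 + |Γ|)/(1 − |Γ|) = 1.65/0.351

VSWR ≈ 4.7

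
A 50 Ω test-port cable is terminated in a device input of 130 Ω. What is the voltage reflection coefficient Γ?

Γ = (Z_L − Z_0)/(Z_L + Z_0) = (130 − 50)/(130 + 50) = 80/180

Γ = 0.444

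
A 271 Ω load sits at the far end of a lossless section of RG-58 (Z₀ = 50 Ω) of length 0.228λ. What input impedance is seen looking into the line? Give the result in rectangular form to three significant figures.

βl = 2π × 0.228 = 82.1°
tan(βl) = tan(82.1°) = 7.19
Z_in = Z_0·(Z_L + jZ_0·tanβl)/(Z_0 + jZ_L·tanβl)
     = 50·(271 + j359)/(50 + j1950)

Z_in ≈ 9.4 − j6.71 Ω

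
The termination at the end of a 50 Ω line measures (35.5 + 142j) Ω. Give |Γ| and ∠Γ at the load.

Γ ≈ 0.861 ∠ 36.9°

Γ = (Z_L − Z_0)/(Z_L + Z_0) = (-14.5 + j142)/(85.5 + j142)
|Γ| = 143/166 = 0.861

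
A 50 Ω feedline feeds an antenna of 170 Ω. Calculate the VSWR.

VSWR ≈ 3.4

Γ = (170 − 50)/(170 + 50) = 0.545
VSWR = (1 + 0.545)/(1 − 0.545)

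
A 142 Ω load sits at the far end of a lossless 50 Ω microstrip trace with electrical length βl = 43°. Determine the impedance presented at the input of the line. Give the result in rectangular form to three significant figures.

tan(βl) = tan(43°) = 0.933
Z_in = Z_0·(Z_L + jZ_0·tanβl)/(Z_0 + jZ_L·tanβl)
     = 50·(142 + j46.6)/(50 + j132)

Z_in ≈ 33.1 − j41.1 Ω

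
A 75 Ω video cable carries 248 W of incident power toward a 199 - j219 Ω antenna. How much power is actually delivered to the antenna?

P_delivered ≈ 120 W

|Γ| = |(124 − j219)/(274 − j219)| = 0.717
|Γ|² = 0.515
P_refl = |Γ|²·P_inc = 128 W, P_del = (1 − |Γ|²)·P_inc = 120 W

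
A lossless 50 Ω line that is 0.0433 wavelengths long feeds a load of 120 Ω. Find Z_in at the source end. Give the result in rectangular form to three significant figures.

βl = 2π × 0.0433 = 15.6°
tan(βl) = tan(15.6°) = 0.279
Z_in = Z_0·(Z_L + jZ_0·tanβl)/(Z_0 + jZ_L·tanβl)
     = 50·(120 + j13.9)/(50 + j33.5)

Z_in ≈ 89.3 − j45.8 Ω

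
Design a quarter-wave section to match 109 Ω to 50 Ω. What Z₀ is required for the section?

Z_qwt ≈ 73.8 Ω

Z_qwt = √(Z_0·R_L) = √(50 × 109) = √5450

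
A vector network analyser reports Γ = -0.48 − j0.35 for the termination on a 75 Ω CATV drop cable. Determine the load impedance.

Z_L ≈ 21 − j22.7 Ω

Z_L = Z_0·(1 + Γ)/(1 − Γ) = 75·(0.52 − j0.35)/(1.48 + j0.35)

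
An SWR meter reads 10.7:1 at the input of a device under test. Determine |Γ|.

|Γ| ≈ 0.829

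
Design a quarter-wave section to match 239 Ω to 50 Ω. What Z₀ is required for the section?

Z_qwt = √(Z_0·R_L) = √(50 × 239) = √11950

Z_qwt ≈ 109 Ω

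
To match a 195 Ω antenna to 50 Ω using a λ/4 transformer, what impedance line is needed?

Z_qwt ≈ 98.7 Ω

Z_qwt = √(Z_0·R_L) = √(50 × 195) = √9750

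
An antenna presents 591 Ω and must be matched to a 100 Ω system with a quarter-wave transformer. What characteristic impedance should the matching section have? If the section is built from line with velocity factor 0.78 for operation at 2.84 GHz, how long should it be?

Z_qwt ≈ 243 Ω; length ≈ 2.06 cm

Z_qwt = √(Z_0·R_L) = √(100 × 591) = √59100
λ = 0.78·c/f = 0.0824 m, so l = λ/4 = 0.0206 m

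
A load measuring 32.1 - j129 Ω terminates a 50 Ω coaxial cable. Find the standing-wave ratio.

VSWR ≈ 12.5

Γ = (Z_L − Z_0)/(Z_L + Z_0) = (-17.9 − j129)/(82.1 − j129)
|Γ| = 130/153 = 0.852
VSWR = (1 + |Γ|)/(1 − |Γ|) = 1.85/0.148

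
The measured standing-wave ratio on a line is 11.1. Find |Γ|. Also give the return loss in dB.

|Γ| ≈ 0.835; return loss ≈ 1.57 dB

|Γ| = (S − 1)/(S + 1) = (11.1 − 1)/(11.1 + 1) = 10.1/12.1
RL = −20·log₁₀|Γ| = −20·log₁₀(0.835)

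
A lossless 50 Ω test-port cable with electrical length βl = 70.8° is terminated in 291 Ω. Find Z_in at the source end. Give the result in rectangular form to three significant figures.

Z_in ≈ 9.6 − j16.8 Ω

tan(βl) = tan(70.8°) = 2.87
Z_in = Z_0·(Z_L + jZ_0·tanβl)/(Z_0 + jZ_L·tanβl)
     = 50·(291 + j144)/(50 + j836)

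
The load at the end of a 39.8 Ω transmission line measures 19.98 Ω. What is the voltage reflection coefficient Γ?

Γ = -0.332

Γ = (Z_L − Z_0)/(Z_L + Z_0) = (19.98 − 39.8)/(19.98 + 39.8) = -19.82/59.78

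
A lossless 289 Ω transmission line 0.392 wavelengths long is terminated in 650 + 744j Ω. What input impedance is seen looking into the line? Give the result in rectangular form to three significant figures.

Z_in ≈ 84.1 + j216 Ω

βl = 2π × 0.392 = 141°
tan(βl) = tan(141°) = -0.806
Z_in = Z_0·(Z_L + jZ_0·tanβl)/(Z_0 + jZ_L·tanβl)
     = 289·(650 + j511)/(889 − j524)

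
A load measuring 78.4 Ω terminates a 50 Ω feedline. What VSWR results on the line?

VSWR ≈ 1.57

Γ = (78.4 − 50)/(78.4 + 50) = 0.221
VSWR = (1 + 0.221)/(1 − 0.221)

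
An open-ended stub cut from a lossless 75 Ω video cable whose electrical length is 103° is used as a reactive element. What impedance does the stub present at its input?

tan(βl) = -4.33
For an open-ended stub, Z_in = −jZ_0·cot(βl) = −jZ_0/tan(βl)

Z_in ≈ +j17.3 Ω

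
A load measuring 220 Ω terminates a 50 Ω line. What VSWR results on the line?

VSWR ≈ 4.4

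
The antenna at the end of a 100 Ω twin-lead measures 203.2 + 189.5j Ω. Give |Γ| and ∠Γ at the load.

Γ ≈ 0.603 ∠ 29.4°

Γ = (Z_L − Z_0)/(Z_L + Z_0) = (103.2 + j189.5)/(303.2 + j189.5)
|Γ| = 216/358 = 0.603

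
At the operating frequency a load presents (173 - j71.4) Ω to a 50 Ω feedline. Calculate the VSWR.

Γ = (Z_L − Z_0)/(Z_L + Z_0) = (123 − j71.4)/(223 − j71.4)
|Γ| = 142/234 = 0.607
VSWR = (1 + |Γ|)/(1 − |Γ|) = 1.61/0.393

VSWR ≈ 4.09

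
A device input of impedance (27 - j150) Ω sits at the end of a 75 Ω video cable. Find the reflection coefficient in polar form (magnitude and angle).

Γ = (Z_L − Z_0)/(Z_L + Z_0) = (-48 − j150)/(102 − j150)
|Γ| = 157/181 = 0.868

Γ ≈ 0.868 ∠ -52°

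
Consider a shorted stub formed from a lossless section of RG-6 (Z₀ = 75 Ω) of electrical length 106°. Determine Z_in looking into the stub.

Z_in ≈ −j262 Ω

tan(βl) = -3.49
For a shorted stub, Z_in = jZ_0·tan(βl)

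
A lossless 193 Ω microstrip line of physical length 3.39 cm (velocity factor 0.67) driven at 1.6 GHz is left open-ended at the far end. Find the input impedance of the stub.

λ = v/f = 0.67·c / 1.6 GHz = 0.126 m
βl = 2π·l/λ = 2π × 0.27 = 97.1°
tan(βl) = -7.98
For an open-ended stub, Z_in = −jZ_0·cot(βl) = −jZ_0/tan(βl)

Z_in ≈ +j24.2 Ω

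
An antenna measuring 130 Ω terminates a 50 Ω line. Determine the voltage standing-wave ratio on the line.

For a purely resistive load, VSWR = R_L/Z_0 or Z_0/R_L (whichever > 1) = 130/50

VSWR ≈ 2.6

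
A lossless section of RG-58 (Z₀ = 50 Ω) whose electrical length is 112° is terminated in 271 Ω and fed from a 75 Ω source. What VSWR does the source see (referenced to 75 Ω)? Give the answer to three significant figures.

tan(βl) = -2.48
Z_in = Z_0·(Z_L + jZ_0·tanβl)/(Z_0 + jZ_L·tanβl) = 10.7 + j19.4 Ω
Γ_s = (Z_in − Z_s)/(Z_in + Z_s) = (-64.3 + j19.4)/(85.7 + j19.4), |Γ_s| = 0.765
VSWR = (1 + |Γ_s|)/(1 − |Γ_s|)

VSWR ≈ 7.51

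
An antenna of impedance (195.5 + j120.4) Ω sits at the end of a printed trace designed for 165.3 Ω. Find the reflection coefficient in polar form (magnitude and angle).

Γ ≈ 0.326 ∠ 57.5°

Γ = (Z_L − Z_0)/(Z_L + Z_0) = (30.2 + j120.4)/(360.8 + j120.4)
|Γ| = 124/380 = 0.326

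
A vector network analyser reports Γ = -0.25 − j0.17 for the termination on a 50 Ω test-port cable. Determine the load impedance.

Z_L ≈ 28.5 − j10.7 Ω

Z_L = Z_0·(1 + Γ)/(1 − Γ) = 50·(0.75 − j0.17)/(1.25 + j0.17)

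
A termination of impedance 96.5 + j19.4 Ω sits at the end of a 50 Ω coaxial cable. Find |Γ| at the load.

|Γ| ≈ 0.341

Γ = (Z_L − Z_0)/(Z_L + Z_0) = (46.5 + j19.4)/(146.5 + j19.4)
|Γ| = 50.4/148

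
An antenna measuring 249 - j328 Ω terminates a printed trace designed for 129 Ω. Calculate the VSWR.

Γ = (Z_L − Z_0)/(Z_L + Z_0) = (120 − j328)/(378 − j328)
|Γ| = 349/500 = 0.698
VSWR = (1 + |Γ|)/(1 − |Γ|) = 1.7/0.302

VSWR ≈ 5.62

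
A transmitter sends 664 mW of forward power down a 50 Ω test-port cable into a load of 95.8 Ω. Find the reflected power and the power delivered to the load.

Γ = (95.8 − 50)/(95.8 + 50) = 0.314
|Γ|² = 0.0987
P_refl = |Γ|²·P_inc = 65.5 mW, P_del = (1 − |Γ|²)·P_inc = 598 mW

P_reflected ≈ 65.5 mW; P_delivered ≈ 598 mW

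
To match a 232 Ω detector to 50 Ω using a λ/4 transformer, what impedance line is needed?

Z_qwt ≈ 108 Ω

Z_qwt = √(Z_0·R_L) = √(50 × 232) = √11600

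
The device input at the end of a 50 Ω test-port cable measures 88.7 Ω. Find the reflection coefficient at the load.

Γ = 0.279

Γ = (Z_L − Z_0)/(Z_L + Z_0) = (88.7 − 50)/(88.7 + 50) = 38.7/138.7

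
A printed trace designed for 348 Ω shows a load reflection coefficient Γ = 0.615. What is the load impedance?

Z_L ≈ 1460 Ω

Z_L = Z_0·(1 + Γ)/(1 − Γ) = 348·(1.61)/(0.385)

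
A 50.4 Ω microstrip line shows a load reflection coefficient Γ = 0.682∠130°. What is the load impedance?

Z_L = Z_0·(1 + Γ)/(1 − Γ) = 50.4·(0.562 + j0.522)/(1.44 − j0.522)

Z_L ≈ 11.5 + j22.5 Ω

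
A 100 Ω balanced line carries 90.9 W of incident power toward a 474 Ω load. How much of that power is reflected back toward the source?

Γ = (474 − 100)/(474 + 100) = 0.652
|Γ|² = 0.425
P_refl = |Γ|²·P_inc = 38.6 W, P_del = (1 − |Γ|²)·P_inc = 52.3 W

P_reflected ≈ 38.6 W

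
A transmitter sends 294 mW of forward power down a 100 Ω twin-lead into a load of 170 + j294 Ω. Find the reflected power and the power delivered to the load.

P_reflected ≈ 169 mW; P_delivered ≈ 125 mW

|Γ| = |(70 + j294)/(270 + j294)| = 0.757
|Γ|² = 0.573
P_refl = |Γ|²·P_inc = 169 mW, P_del = (1 − |Γ|²)·P_inc = 125 mW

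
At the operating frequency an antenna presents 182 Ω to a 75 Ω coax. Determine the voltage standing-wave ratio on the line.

VSWR ≈ 2.43

Γ = (182 − 75)/(182 + 75) = 0.416
VSWR = (1 + 0.416)/(1 − 0.416)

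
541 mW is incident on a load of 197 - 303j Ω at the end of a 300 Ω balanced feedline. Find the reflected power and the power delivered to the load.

|Γ| = |(-103 − j303)/(497 − j303)| = 0.55
|Γ|² = 0.302
P_refl = |Γ|²·P_inc = 164 mW, P_del = (1 − |Γ|²)·P_inc = 377 mW

P_reflected ≈ 164 mW; P_delivered ≈ 377 mW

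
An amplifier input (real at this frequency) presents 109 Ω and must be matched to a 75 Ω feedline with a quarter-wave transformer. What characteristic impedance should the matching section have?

Z_qwt ≈ 90.4 Ω

Z_qwt = √(Z_0·R_L) = √(75 × 109) = √8175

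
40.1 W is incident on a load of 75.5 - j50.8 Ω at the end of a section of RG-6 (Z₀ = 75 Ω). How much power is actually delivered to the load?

P_delivered ≈ 36 W

|Γ| = |(0.5 − j50.8)/(150.5 − j50.8)| = 0.32
|Γ|² = 0.102
P_refl = |Γ|²·P_inc = 4.1 W, P_del = (1 − |Γ|²)·P_inc = 36 W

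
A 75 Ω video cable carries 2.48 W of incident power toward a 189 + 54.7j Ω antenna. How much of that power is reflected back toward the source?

P_reflected ≈ 0.545 W

|Γ| = |(114 + j54.7)/(264 + j54.7)| = 0.469
|Γ|² = 0.22
P_refl = |Γ|²·P_inc = 0.545 W, P_del = (1 − |Γ|²)·P_inc = 1.93 W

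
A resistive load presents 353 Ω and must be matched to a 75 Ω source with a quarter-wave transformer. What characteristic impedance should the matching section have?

Z_qwt ≈ 163 Ω

Z_qwt = √(Z_0·R_L) = √(75 × 353) = √26480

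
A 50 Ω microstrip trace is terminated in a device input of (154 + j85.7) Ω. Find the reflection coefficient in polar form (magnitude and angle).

Γ = (Z_L − Z_0)/(Z_L + Z_0) = (104 + j85.7)/(204 + j85.7)
|Γ| = 135/221 = 0.609

Γ ≈ 0.609 ∠ 16.7°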